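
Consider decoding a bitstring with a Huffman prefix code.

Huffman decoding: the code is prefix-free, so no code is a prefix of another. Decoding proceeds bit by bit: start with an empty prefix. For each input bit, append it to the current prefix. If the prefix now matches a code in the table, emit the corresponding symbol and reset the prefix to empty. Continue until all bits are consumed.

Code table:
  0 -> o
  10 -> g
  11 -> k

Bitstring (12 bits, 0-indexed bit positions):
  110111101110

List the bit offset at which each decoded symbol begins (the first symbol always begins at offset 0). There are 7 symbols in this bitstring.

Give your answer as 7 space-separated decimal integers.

Answer: 0 2 3 5 7 8 10

Derivation:
Bit 0: prefix='1' (no match yet)
Bit 1: prefix='11' -> emit 'k', reset
Bit 2: prefix='0' -> emit 'o', reset
Bit 3: prefix='1' (no match yet)
Bit 4: prefix='11' -> emit 'k', reset
Bit 5: prefix='1' (no match yet)
Bit 6: prefix='11' -> emit 'k', reset
Bit 7: prefix='0' -> emit 'o', reset
Bit 8: prefix='1' (no match yet)
Bit 9: prefix='11' -> emit 'k', reset
Bit 10: prefix='1' (no match yet)
Bit 11: prefix='10' -> emit 'g', reset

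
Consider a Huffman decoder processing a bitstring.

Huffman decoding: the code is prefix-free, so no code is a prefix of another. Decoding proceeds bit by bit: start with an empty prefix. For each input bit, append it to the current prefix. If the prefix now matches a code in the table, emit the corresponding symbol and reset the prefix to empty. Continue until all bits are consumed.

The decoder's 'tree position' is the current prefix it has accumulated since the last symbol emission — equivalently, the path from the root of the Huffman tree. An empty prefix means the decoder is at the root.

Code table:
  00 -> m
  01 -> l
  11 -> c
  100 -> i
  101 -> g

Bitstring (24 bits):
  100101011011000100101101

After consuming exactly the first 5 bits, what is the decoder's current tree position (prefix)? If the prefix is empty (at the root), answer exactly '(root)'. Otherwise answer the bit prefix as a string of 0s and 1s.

Bit 0: prefix='1' (no match yet)
Bit 1: prefix='10' (no match yet)
Bit 2: prefix='100' -> emit 'i', reset
Bit 3: prefix='1' (no match yet)
Bit 4: prefix='10' (no match yet)

Answer: 10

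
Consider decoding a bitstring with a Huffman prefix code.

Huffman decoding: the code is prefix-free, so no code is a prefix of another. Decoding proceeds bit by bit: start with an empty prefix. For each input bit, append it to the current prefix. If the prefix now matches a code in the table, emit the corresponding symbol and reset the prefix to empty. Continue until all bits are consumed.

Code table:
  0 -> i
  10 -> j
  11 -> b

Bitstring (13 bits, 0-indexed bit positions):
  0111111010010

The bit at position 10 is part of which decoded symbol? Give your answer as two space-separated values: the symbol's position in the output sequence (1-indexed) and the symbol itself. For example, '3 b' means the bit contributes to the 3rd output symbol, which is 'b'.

Bit 0: prefix='0' -> emit 'i', reset
Bit 1: prefix='1' (no match yet)
Bit 2: prefix='11' -> emit 'b', reset
Bit 3: prefix='1' (no match yet)
Bit 4: prefix='11' -> emit 'b', reset
Bit 5: prefix='1' (no match yet)
Bit 6: prefix='11' -> emit 'b', reset
Bit 7: prefix='0' -> emit 'i', reset
Bit 8: prefix='1' (no match yet)
Bit 9: prefix='10' -> emit 'j', reset
Bit 10: prefix='0' -> emit 'i', reset
Bit 11: prefix='1' (no match yet)
Bit 12: prefix='10' -> emit 'j', reset

Answer: 7 i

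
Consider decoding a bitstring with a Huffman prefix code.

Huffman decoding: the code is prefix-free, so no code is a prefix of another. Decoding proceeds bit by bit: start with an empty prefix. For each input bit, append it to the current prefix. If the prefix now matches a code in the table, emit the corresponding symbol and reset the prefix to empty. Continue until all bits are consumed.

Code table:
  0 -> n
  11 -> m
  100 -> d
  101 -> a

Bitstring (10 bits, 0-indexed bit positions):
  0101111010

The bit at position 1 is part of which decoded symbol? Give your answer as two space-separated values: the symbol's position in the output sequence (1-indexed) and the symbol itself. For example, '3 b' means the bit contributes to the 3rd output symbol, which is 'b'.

Bit 0: prefix='0' -> emit 'n', reset
Bit 1: prefix='1' (no match yet)
Bit 2: prefix='10' (no match yet)
Bit 3: prefix='101' -> emit 'a', reset
Bit 4: prefix='1' (no match yet)
Bit 5: prefix='11' -> emit 'm', reset

Answer: 2 a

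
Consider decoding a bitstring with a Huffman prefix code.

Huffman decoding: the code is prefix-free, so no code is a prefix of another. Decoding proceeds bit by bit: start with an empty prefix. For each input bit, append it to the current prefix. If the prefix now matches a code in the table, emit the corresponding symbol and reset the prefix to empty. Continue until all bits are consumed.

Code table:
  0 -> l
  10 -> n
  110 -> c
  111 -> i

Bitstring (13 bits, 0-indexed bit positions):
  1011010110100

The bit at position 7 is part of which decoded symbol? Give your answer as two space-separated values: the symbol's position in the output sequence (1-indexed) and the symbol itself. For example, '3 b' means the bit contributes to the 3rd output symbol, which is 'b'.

Bit 0: prefix='1' (no match yet)
Bit 1: prefix='10' -> emit 'n', reset
Bit 2: prefix='1' (no match yet)
Bit 3: prefix='11' (no match yet)
Bit 4: prefix='110' -> emit 'c', reset
Bit 5: prefix='1' (no match yet)
Bit 6: prefix='10' -> emit 'n', reset
Bit 7: prefix='1' (no match yet)
Bit 8: prefix='11' (no match yet)
Bit 9: prefix='110' -> emit 'c', reset
Bit 10: prefix='1' (no match yet)
Bit 11: prefix='10' -> emit 'n', reset

Answer: 4 c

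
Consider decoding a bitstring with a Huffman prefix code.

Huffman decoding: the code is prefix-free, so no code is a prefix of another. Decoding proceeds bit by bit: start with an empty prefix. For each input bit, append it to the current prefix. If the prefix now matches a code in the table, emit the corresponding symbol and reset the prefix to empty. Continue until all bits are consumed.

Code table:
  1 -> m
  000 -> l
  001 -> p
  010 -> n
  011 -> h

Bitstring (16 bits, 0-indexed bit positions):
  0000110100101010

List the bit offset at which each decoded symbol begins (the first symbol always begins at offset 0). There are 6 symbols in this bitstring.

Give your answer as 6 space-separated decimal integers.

Bit 0: prefix='0' (no match yet)
Bit 1: prefix='00' (no match yet)
Bit 2: prefix='000' -> emit 'l', reset
Bit 3: prefix='0' (no match yet)
Bit 4: prefix='01' (no match yet)
Bit 5: prefix='011' -> emit 'h', reset
Bit 6: prefix='0' (no match yet)
Bit 7: prefix='01' (no match yet)
Bit 8: prefix='010' -> emit 'n', reset
Bit 9: prefix='0' (no match yet)
Bit 10: prefix='01' (no match yet)
Bit 11: prefix='010' -> emit 'n', reset
Bit 12: prefix='1' -> emit 'm', reset
Bit 13: prefix='0' (no match yet)
Bit 14: prefix='01' (no match yet)
Bit 15: prefix='010' -> emit 'n', reset

Answer: 0 3 6 9 12 13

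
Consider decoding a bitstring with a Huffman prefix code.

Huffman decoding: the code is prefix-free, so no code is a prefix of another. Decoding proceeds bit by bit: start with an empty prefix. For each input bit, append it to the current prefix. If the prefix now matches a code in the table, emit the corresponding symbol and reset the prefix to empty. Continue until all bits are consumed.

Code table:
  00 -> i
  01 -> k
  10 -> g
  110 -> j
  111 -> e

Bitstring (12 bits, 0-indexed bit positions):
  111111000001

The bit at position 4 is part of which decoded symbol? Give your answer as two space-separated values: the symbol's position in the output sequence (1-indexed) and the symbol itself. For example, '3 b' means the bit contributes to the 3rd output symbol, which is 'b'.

Bit 0: prefix='1' (no match yet)
Bit 1: prefix='11' (no match yet)
Bit 2: prefix='111' -> emit 'e', reset
Bit 3: prefix='1' (no match yet)
Bit 4: prefix='11' (no match yet)
Bit 5: prefix='111' -> emit 'e', reset
Bit 6: prefix='0' (no match yet)
Bit 7: prefix='00' -> emit 'i', reset
Bit 8: prefix='0' (no match yet)

Answer: 2 e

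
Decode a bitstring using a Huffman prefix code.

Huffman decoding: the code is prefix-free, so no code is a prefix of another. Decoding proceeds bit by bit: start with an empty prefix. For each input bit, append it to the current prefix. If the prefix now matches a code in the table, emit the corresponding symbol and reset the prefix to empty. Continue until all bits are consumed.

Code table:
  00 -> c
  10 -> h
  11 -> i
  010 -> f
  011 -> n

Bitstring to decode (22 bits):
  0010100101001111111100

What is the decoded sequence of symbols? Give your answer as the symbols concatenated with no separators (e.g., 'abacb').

Answer: chhfhniiic

Derivation:
Bit 0: prefix='0' (no match yet)
Bit 1: prefix='00' -> emit 'c', reset
Bit 2: prefix='1' (no match yet)
Bit 3: prefix='10' -> emit 'h', reset
Bit 4: prefix='1' (no match yet)
Bit 5: prefix='10' -> emit 'h', reset
Bit 6: prefix='0' (no match yet)
Bit 7: prefix='01' (no match yet)
Bit 8: prefix='010' -> emit 'f', reset
Bit 9: prefix='1' (no match yet)
Bit 10: prefix='10' -> emit 'h', reset
Bit 11: prefix='0' (no match yet)
Bit 12: prefix='01' (no match yet)
Bit 13: prefix='011' -> emit 'n', reset
Bit 14: prefix='1' (no match yet)
Bit 15: prefix='11' -> emit 'i', reset
Bit 16: prefix='1' (no match yet)
Bit 17: prefix='11' -> emit 'i', reset
Bit 18: prefix='1' (no match yet)
Bit 19: prefix='11' -> emit 'i', reset
Bit 20: prefix='0' (no match yet)
Bit 21: prefix='00' -> emit 'c', reset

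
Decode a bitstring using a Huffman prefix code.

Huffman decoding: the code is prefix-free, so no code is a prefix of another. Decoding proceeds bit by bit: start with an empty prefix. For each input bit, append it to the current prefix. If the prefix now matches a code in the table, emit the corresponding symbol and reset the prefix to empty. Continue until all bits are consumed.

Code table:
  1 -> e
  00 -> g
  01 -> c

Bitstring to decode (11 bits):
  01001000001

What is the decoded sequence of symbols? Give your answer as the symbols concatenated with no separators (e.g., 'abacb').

Bit 0: prefix='0' (no match yet)
Bit 1: prefix='01' -> emit 'c', reset
Bit 2: prefix='0' (no match yet)
Bit 3: prefix='00' -> emit 'g', reset
Bit 4: prefix='1' -> emit 'e', reset
Bit 5: prefix='0' (no match yet)
Bit 6: prefix='00' -> emit 'g', reset
Bit 7: prefix='0' (no match yet)
Bit 8: prefix='00' -> emit 'g', reset
Bit 9: prefix='0' (no match yet)
Bit 10: prefix='01' -> emit 'c', reset

Answer: cgeggc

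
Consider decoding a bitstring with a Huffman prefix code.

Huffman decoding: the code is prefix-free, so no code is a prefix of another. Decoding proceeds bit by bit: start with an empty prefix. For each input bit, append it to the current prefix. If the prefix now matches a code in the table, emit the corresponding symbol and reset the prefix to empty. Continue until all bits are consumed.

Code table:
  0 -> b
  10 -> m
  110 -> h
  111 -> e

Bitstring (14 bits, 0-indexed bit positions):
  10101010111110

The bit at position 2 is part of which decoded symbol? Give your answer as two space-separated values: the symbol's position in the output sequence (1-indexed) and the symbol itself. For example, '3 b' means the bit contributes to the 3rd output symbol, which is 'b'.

Answer: 2 m

Derivation:
Bit 0: prefix='1' (no match yet)
Bit 1: prefix='10' -> emit 'm', reset
Bit 2: prefix='1' (no match yet)
Bit 3: prefix='10' -> emit 'm', reset
Bit 4: prefix='1' (no match yet)
Bit 5: prefix='10' -> emit 'm', reset
Bit 6: prefix='1' (no match yet)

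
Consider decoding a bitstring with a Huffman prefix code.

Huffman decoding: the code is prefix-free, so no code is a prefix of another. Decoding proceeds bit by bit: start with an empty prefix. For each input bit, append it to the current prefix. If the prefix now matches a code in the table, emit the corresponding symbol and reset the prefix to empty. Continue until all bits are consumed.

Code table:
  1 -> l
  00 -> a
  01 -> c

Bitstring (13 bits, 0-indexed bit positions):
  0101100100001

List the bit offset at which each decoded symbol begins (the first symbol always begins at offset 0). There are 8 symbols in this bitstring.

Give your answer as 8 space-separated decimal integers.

Answer: 0 2 4 5 7 8 10 12

Derivation:
Bit 0: prefix='0' (no match yet)
Bit 1: prefix='01' -> emit 'c', reset
Bit 2: prefix='0' (no match yet)
Bit 3: prefix='01' -> emit 'c', reset
Bit 4: prefix='1' -> emit 'l', reset
Bit 5: prefix='0' (no match yet)
Bit 6: prefix='00' -> emit 'a', reset
Bit 7: prefix='1' -> emit 'l', reset
Bit 8: prefix='0' (no match yet)
Bit 9: prefix='00' -> emit 'a', reset
Bit 10: prefix='0' (no match yet)
Bit 11: prefix='00' -> emit 'a', reset
Bit 12: prefix='1' -> emit 'l', reset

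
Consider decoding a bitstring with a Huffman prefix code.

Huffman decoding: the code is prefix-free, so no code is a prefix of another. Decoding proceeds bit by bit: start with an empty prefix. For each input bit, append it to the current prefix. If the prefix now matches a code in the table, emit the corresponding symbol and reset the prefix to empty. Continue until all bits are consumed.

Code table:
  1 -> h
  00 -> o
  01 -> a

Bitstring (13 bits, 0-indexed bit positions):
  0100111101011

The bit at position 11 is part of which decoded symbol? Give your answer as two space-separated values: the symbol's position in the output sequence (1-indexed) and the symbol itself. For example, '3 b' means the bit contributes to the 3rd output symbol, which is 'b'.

Bit 0: prefix='0' (no match yet)
Bit 1: prefix='01' -> emit 'a', reset
Bit 2: prefix='0' (no match yet)
Bit 3: prefix='00' -> emit 'o', reset
Bit 4: prefix='1' -> emit 'h', reset
Bit 5: prefix='1' -> emit 'h', reset
Bit 6: prefix='1' -> emit 'h', reset
Bit 7: prefix='1' -> emit 'h', reset
Bit 8: prefix='0' (no match yet)
Bit 9: prefix='01' -> emit 'a', reset
Bit 10: prefix='0' (no match yet)
Bit 11: prefix='01' -> emit 'a', reset
Bit 12: prefix='1' -> emit 'h', reset

Answer: 8 a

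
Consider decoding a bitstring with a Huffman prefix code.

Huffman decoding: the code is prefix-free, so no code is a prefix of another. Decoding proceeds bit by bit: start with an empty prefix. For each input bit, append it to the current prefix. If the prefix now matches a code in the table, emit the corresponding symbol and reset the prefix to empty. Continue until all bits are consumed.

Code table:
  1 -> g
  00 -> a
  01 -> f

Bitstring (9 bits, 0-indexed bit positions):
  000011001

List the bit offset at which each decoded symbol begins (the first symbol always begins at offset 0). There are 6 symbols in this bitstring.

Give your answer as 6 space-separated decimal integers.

Bit 0: prefix='0' (no match yet)
Bit 1: prefix='00' -> emit 'a', reset
Bit 2: prefix='0' (no match yet)
Bit 3: prefix='00' -> emit 'a', reset
Bit 4: prefix='1' -> emit 'g', reset
Bit 5: prefix='1' -> emit 'g', reset
Bit 6: prefix='0' (no match yet)
Bit 7: prefix='00' -> emit 'a', reset
Bit 8: prefix='1' -> emit 'g', reset

Answer: 0 2 4 5 6 8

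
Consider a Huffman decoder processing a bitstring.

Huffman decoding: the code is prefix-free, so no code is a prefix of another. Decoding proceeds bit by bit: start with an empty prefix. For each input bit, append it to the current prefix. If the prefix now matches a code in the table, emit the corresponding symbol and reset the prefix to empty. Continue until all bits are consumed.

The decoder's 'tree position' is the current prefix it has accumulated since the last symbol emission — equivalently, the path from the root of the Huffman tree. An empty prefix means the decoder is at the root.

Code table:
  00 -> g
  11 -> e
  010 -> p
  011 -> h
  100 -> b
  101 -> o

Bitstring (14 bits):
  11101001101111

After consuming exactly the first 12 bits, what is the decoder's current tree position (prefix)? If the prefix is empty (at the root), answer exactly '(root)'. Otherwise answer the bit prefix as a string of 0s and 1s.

Bit 0: prefix='1' (no match yet)
Bit 1: prefix='11' -> emit 'e', reset
Bit 2: prefix='1' (no match yet)
Bit 3: prefix='10' (no match yet)
Bit 4: prefix='101' -> emit 'o', reset
Bit 5: prefix='0' (no match yet)
Bit 6: prefix='00' -> emit 'g', reset
Bit 7: prefix='1' (no match yet)
Bit 8: prefix='11' -> emit 'e', reset
Bit 9: prefix='0' (no match yet)
Bit 10: prefix='01' (no match yet)
Bit 11: prefix='011' -> emit 'h', reset

Answer: (root)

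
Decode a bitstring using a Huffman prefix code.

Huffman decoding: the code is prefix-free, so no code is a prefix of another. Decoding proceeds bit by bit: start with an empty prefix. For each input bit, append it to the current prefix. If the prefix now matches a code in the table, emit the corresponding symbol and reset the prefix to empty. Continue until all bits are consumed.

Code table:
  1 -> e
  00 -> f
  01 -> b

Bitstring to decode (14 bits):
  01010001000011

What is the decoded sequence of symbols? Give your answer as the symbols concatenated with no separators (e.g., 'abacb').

Answer: bbfbffee

Derivation:
Bit 0: prefix='0' (no match yet)
Bit 1: prefix='01' -> emit 'b', reset
Bit 2: prefix='0' (no match yet)
Bit 3: prefix='01' -> emit 'b', reset
Bit 4: prefix='0' (no match yet)
Bit 5: prefix='00' -> emit 'f', reset
Bit 6: prefix='0' (no match yet)
Bit 7: prefix='01' -> emit 'b', reset
Bit 8: prefix='0' (no match yet)
Bit 9: prefix='00' -> emit 'f', reset
Bit 10: prefix='0' (no match yet)
Bit 11: prefix='00' -> emit 'f', reset
Bit 12: prefix='1' -> emit 'e', reset
Bit 13: prefix='1' -> emit 'e', reset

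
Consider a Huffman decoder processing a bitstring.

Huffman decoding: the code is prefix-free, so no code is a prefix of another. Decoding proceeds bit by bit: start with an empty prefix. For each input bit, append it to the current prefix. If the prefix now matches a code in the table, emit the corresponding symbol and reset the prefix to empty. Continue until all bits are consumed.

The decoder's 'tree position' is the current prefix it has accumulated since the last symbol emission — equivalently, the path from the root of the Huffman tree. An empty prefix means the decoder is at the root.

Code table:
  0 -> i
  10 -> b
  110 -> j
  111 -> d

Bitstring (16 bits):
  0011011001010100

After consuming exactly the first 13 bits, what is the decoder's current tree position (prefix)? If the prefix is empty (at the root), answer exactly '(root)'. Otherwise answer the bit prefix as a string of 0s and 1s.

Answer: (root)

Derivation:
Bit 0: prefix='0' -> emit 'i', reset
Bit 1: prefix='0' -> emit 'i', reset
Bit 2: prefix='1' (no match yet)
Bit 3: prefix='11' (no match yet)
Bit 4: prefix='110' -> emit 'j', reset
Bit 5: prefix='1' (no match yet)
Bit 6: prefix='11' (no match yet)
Bit 7: prefix='110' -> emit 'j', reset
Bit 8: prefix='0' -> emit 'i', reset
Bit 9: prefix='1' (no match yet)
Bit 10: prefix='10' -> emit 'b', reset
Bit 11: prefix='1' (no match yet)
Bit 12: prefix='10' -> emit 'b', reset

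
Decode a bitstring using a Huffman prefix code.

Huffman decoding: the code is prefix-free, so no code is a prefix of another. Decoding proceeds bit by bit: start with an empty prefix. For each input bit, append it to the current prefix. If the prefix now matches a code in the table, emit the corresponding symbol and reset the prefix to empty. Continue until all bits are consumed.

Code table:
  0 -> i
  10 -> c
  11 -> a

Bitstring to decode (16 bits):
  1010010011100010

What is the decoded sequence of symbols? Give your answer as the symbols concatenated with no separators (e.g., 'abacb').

Answer: cciciaciic

Derivation:
Bit 0: prefix='1' (no match yet)
Bit 1: prefix='10' -> emit 'c', reset
Bit 2: prefix='1' (no match yet)
Bit 3: prefix='10' -> emit 'c', reset
Bit 4: prefix='0' -> emit 'i', reset
Bit 5: prefix='1' (no match yet)
Bit 6: prefix='10' -> emit 'c', reset
Bit 7: prefix='0' -> emit 'i', reset
Bit 8: prefix='1' (no match yet)
Bit 9: prefix='11' -> emit 'a', reset
Bit 10: prefix='1' (no match yet)
Bit 11: prefix='10' -> emit 'c', reset
Bit 12: prefix='0' -> emit 'i', reset
Bit 13: prefix='0' -> emit 'i', reset
Bit 14: prefix='1' (no match yet)
Bit 15: prefix='10' -> emit 'c', reset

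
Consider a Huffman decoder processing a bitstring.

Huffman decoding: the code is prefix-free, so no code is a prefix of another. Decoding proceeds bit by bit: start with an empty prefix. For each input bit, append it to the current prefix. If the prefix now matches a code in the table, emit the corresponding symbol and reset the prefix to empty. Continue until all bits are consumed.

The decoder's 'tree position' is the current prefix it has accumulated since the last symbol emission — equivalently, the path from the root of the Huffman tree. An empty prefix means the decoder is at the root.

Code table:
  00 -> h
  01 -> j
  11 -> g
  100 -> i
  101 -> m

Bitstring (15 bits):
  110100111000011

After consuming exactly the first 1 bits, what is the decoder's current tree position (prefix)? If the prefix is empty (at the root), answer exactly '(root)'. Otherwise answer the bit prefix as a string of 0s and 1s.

Answer: 1

Derivation:
Bit 0: prefix='1' (no match yet)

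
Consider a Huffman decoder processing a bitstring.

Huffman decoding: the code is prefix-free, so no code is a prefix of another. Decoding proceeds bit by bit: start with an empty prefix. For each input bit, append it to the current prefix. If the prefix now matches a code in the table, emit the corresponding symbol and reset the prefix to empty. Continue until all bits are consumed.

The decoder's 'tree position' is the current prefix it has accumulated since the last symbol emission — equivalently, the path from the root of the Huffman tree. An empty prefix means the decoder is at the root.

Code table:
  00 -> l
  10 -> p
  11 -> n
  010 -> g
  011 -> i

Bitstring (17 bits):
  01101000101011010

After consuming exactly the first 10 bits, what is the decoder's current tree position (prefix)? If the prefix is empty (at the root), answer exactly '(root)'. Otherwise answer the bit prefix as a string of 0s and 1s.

Answer: (root)

Derivation:
Bit 0: prefix='0' (no match yet)
Bit 1: prefix='01' (no match yet)
Bit 2: prefix='011' -> emit 'i', reset
Bit 3: prefix='0' (no match yet)
Bit 4: prefix='01' (no match yet)
Bit 5: prefix='010' -> emit 'g', reset
Bit 6: prefix='0' (no match yet)
Bit 7: prefix='00' -> emit 'l', reset
Bit 8: prefix='1' (no match yet)
Bit 9: prefix='10' -> emit 'p', reset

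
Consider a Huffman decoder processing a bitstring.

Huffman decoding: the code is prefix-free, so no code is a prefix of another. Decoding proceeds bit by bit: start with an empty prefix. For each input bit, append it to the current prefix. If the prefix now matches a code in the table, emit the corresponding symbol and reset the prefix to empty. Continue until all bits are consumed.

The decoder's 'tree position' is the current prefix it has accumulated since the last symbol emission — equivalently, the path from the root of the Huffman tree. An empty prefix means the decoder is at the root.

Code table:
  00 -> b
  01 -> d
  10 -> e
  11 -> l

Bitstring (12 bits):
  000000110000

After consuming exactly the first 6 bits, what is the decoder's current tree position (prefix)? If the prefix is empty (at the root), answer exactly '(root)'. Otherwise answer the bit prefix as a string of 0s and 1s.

Bit 0: prefix='0' (no match yet)
Bit 1: prefix='00' -> emit 'b', reset
Bit 2: prefix='0' (no match yet)
Bit 3: prefix='00' -> emit 'b', reset
Bit 4: prefix='0' (no match yet)
Bit 5: prefix='00' -> emit 'b', reset

Answer: (root)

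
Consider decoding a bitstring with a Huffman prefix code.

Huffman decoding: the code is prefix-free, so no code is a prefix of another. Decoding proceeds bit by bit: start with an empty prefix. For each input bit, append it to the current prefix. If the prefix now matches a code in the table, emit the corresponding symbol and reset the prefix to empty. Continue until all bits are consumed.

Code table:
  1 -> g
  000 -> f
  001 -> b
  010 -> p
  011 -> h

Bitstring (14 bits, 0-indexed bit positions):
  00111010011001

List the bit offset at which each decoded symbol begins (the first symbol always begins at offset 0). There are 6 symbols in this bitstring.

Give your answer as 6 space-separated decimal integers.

Bit 0: prefix='0' (no match yet)
Bit 1: prefix='00' (no match yet)
Bit 2: prefix='001' -> emit 'b', reset
Bit 3: prefix='1' -> emit 'g', reset
Bit 4: prefix='1' -> emit 'g', reset
Bit 5: prefix='0' (no match yet)
Bit 6: prefix='01' (no match yet)
Bit 7: prefix='010' -> emit 'p', reset
Bit 8: prefix='0' (no match yet)
Bit 9: prefix='01' (no match yet)
Bit 10: prefix='011' -> emit 'h', reset
Bit 11: prefix='0' (no match yet)
Bit 12: prefix='00' (no match yet)
Bit 13: prefix='001' -> emit 'b', reset

Answer: 0 3 4 5 8 11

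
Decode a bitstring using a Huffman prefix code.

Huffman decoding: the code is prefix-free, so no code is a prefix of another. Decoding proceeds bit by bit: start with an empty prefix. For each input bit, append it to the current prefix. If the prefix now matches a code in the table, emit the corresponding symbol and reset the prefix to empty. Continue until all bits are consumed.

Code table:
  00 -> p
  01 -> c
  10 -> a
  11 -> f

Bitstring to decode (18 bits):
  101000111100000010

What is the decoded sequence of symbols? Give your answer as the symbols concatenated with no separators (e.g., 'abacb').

Bit 0: prefix='1' (no match yet)
Bit 1: prefix='10' -> emit 'a', reset
Bit 2: prefix='1' (no match yet)
Bit 3: prefix='10' -> emit 'a', reset
Bit 4: prefix='0' (no match yet)
Bit 5: prefix='00' -> emit 'p', reset
Bit 6: prefix='1' (no match yet)
Bit 7: prefix='11' -> emit 'f', reset
Bit 8: prefix='1' (no match yet)
Bit 9: prefix='11' -> emit 'f', reset
Bit 10: prefix='0' (no match yet)
Bit 11: prefix='00' -> emit 'p', reset
Bit 12: prefix='0' (no match yet)
Bit 13: prefix='00' -> emit 'p', reset
Bit 14: prefix='0' (no match yet)
Bit 15: prefix='00' -> emit 'p', reset
Bit 16: prefix='1' (no match yet)
Bit 17: prefix='10' -> emit 'a', reset

Answer: aapffpppa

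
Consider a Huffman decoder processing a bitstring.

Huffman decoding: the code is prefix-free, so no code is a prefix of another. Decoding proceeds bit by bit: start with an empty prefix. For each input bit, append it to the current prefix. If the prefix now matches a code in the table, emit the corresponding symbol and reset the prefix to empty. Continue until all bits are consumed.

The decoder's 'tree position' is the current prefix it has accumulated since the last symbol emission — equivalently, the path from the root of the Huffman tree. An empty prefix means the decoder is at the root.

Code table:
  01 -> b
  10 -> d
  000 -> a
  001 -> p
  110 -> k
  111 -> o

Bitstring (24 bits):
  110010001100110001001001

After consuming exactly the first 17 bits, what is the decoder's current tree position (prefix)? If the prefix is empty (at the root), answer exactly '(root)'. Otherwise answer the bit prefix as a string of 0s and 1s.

Bit 0: prefix='1' (no match yet)
Bit 1: prefix='11' (no match yet)
Bit 2: prefix='110' -> emit 'k', reset
Bit 3: prefix='0' (no match yet)
Bit 4: prefix='01' -> emit 'b', reset
Bit 5: prefix='0' (no match yet)
Bit 6: prefix='00' (no match yet)
Bit 7: prefix='000' -> emit 'a', reset
Bit 8: prefix='1' (no match yet)
Bit 9: prefix='11' (no match yet)
Bit 10: prefix='110' -> emit 'k', reset
Bit 11: prefix='0' (no match yet)
Bit 12: prefix='01' -> emit 'b', reset
Bit 13: prefix='1' (no match yet)
Bit 14: prefix='10' -> emit 'd', reset
Bit 15: prefix='0' (no match yet)
Bit 16: prefix='00' (no match yet)

Answer: 00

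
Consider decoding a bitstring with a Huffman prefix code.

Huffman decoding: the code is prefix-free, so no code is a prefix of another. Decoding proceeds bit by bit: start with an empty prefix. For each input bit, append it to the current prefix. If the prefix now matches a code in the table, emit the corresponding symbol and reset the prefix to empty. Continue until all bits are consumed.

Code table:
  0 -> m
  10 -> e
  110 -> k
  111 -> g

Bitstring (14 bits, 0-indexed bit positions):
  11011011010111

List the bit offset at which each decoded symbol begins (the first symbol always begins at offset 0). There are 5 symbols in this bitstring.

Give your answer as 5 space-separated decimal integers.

Answer: 0 3 6 9 11

Derivation:
Bit 0: prefix='1' (no match yet)
Bit 1: prefix='11' (no match yet)
Bit 2: prefix='110' -> emit 'k', reset
Bit 3: prefix='1' (no match yet)
Bit 4: prefix='11' (no match yet)
Bit 5: prefix='110' -> emit 'k', reset
Bit 6: prefix='1' (no match yet)
Bit 7: prefix='11' (no match yet)
Bit 8: prefix='110' -> emit 'k', reset
Bit 9: prefix='1' (no match yet)
Bit 10: prefix='10' -> emit 'e', reset
Bit 11: prefix='1' (no match yet)
Bit 12: prefix='11' (no match yet)
Bit 13: prefix='111' -> emit 'g', reset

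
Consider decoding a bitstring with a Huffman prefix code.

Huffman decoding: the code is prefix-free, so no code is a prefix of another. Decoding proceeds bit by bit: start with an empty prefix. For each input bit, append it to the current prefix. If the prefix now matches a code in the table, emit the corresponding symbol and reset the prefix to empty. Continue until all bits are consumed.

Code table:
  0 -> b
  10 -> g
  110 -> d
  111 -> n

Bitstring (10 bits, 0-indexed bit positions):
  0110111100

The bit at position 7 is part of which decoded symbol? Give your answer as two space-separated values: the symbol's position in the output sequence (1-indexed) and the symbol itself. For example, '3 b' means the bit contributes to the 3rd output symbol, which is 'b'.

Bit 0: prefix='0' -> emit 'b', reset
Bit 1: prefix='1' (no match yet)
Bit 2: prefix='11' (no match yet)
Bit 3: prefix='110' -> emit 'd', reset
Bit 4: prefix='1' (no match yet)
Bit 5: prefix='11' (no match yet)
Bit 6: prefix='111' -> emit 'n', reset
Bit 7: prefix='1' (no match yet)
Bit 8: prefix='10' -> emit 'g', reset
Bit 9: prefix='0' -> emit 'b', reset

Answer: 4 g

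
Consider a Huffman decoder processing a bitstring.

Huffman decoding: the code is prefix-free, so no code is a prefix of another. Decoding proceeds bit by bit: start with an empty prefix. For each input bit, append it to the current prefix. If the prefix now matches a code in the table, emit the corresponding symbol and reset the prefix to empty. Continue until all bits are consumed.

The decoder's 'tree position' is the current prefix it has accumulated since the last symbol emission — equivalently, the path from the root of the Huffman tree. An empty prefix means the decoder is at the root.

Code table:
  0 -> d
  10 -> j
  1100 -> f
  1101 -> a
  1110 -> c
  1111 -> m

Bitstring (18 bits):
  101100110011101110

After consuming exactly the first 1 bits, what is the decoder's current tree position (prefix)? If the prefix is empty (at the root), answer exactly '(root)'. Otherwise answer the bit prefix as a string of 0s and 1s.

Answer: 1

Derivation:
Bit 0: prefix='1' (no match yet)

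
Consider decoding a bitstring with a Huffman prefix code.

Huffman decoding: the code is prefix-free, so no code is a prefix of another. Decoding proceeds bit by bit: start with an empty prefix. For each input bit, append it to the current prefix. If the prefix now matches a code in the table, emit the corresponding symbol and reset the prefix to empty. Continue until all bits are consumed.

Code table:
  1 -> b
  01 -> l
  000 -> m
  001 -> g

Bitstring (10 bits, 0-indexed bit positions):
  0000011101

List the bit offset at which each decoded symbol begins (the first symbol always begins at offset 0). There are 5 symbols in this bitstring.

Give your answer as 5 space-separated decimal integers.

Answer: 0 3 6 7 8

Derivation:
Bit 0: prefix='0' (no match yet)
Bit 1: prefix='00' (no match yet)
Bit 2: prefix='000' -> emit 'm', reset
Bit 3: prefix='0' (no match yet)
Bit 4: prefix='00' (no match yet)
Bit 5: prefix='001' -> emit 'g', reset
Bit 6: prefix='1' -> emit 'b', reset
Bit 7: prefix='1' -> emit 'b', reset
Bit 8: prefix='0' (no match yet)
Bit 9: prefix='01' -> emit 'l', reset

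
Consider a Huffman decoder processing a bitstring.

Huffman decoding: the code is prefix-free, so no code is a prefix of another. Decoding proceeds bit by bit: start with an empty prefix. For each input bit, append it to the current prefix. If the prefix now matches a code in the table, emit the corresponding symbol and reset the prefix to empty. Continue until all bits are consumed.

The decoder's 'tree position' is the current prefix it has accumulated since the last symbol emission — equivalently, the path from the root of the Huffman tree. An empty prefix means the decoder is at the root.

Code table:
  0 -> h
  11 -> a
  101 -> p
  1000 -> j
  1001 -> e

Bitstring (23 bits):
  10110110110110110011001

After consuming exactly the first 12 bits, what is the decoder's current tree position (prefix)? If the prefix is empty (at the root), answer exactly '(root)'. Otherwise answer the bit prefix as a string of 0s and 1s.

Bit 0: prefix='1' (no match yet)
Bit 1: prefix='10' (no match yet)
Bit 2: prefix='101' -> emit 'p', reset
Bit 3: prefix='1' (no match yet)
Bit 4: prefix='10' (no match yet)
Bit 5: prefix='101' -> emit 'p', reset
Bit 6: prefix='1' (no match yet)
Bit 7: prefix='10' (no match yet)
Bit 8: prefix='101' -> emit 'p', reset
Bit 9: prefix='1' (no match yet)
Bit 10: prefix='10' (no match yet)
Bit 11: prefix='101' -> emit 'p', reset

Answer: (root)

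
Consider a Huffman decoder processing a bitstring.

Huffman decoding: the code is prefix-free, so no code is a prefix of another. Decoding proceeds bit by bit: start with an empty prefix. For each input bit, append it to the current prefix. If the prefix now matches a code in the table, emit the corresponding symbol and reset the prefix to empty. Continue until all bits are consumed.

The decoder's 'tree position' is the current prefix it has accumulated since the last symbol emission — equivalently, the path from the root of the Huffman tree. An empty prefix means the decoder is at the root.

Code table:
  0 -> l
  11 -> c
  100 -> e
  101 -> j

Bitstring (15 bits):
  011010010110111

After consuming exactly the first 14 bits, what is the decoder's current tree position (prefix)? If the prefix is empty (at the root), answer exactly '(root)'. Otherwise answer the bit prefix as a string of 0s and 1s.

Answer: 1

Derivation:
Bit 0: prefix='0' -> emit 'l', reset
Bit 1: prefix='1' (no match yet)
Bit 2: prefix='11' -> emit 'c', reset
Bit 3: prefix='0' -> emit 'l', reset
Bit 4: prefix='1' (no match yet)
Bit 5: prefix='10' (no match yet)
Bit 6: prefix='100' -> emit 'e', reset
Bit 7: prefix='1' (no match yet)
Bit 8: prefix='10' (no match yet)
Bit 9: prefix='101' -> emit 'j', reset
Bit 10: prefix='1' (no match yet)
Bit 11: prefix='10' (no match yet)
Bit 12: prefix='101' -> emit 'j', reset
Bit 13: prefix='1' (no match yet)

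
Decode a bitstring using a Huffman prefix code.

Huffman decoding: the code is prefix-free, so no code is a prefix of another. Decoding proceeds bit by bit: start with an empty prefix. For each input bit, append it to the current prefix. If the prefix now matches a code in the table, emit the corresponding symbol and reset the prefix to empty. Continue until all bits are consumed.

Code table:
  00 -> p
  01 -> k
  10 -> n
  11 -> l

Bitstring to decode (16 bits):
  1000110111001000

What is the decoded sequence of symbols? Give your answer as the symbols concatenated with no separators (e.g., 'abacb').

Bit 0: prefix='1' (no match yet)
Bit 1: prefix='10' -> emit 'n', reset
Bit 2: prefix='0' (no match yet)
Bit 3: prefix='00' -> emit 'p', reset
Bit 4: prefix='1' (no match yet)
Bit 5: prefix='11' -> emit 'l', reset
Bit 6: prefix='0' (no match yet)
Bit 7: prefix='01' -> emit 'k', reset
Bit 8: prefix='1' (no match yet)
Bit 9: prefix='11' -> emit 'l', reset
Bit 10: prefix='0' (no match yet)
Bit 11: prefix='00' -> emit 'p', reset
Bit 12: prefix='1' (no match yet)
Bit 13: prefix='10' -> emit 'n', reset
Bit 14: prefix='0' (no match yet)
Bit 15: prefix='00' -> emit 'p', reset

Answer: nplklpnp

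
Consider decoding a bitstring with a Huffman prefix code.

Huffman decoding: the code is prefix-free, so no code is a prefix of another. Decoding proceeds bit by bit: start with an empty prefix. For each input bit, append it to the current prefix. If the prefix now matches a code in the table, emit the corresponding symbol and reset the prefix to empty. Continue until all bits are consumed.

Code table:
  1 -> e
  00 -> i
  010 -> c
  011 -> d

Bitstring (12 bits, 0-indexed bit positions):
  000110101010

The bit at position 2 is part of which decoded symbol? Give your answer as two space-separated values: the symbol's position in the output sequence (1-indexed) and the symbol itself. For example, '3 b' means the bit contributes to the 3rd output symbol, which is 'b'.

Bit 0: prefix='0' (no match yet)
Bit 1: prefix='00' -> emit 'i', reset
Bit 2: prefix='0' (no match yet)
Bit 3: prefix='01' (no match yet)
Bit 4: prefix='011' -> emit 'd', reset
Bit 5: prefix='0' (no match yet)
Bit 6: prefix='01' (no match yet)

Answer: 2 d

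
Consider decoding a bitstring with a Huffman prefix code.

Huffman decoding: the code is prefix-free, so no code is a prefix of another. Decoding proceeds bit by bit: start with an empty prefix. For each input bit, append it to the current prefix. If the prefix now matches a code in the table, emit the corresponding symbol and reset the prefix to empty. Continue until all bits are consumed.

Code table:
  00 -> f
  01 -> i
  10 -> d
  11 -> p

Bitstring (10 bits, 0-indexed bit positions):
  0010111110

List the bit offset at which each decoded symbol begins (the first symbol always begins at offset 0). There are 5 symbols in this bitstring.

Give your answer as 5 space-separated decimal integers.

Bit 0: prefix='0' (no match yet)
Bit 1: prefix='00' -> emit 'f', reset
Bit 2: prefix='1' (no match yet)
Bit 3: prefix='10' -> emit 'd', reset
Bit 4: prefix='1' (no match yet)
Bit 5: prefix='11' -> emit 'p', reset
Bit 6: prefix='1' (no match yet)
Bit 7: prefix='11' -> emit 'p', reset
Bit 8: prefix='1' (no match yet)
Bit 9: prefix='10' -> emit 'd', reset

Answer: 0 2 4 6 8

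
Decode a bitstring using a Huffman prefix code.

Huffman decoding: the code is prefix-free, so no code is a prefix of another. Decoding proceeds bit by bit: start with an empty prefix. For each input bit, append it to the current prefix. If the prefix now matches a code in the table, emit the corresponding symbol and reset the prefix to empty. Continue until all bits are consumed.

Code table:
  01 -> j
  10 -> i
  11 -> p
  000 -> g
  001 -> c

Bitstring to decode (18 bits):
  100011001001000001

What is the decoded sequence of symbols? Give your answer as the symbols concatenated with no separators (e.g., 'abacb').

Answer: icijcgc

Derivation:
Bit 0: prefix='1' (no match yet)
Bit 1: prefix='10' -> emit 'i', reset
Bit 2: prefix='0' (no match yet)
Bit 3: prefix='00' (no match yet)
Bit 4: prefix='001' -> emit 'c', reset
Bit 5: prefix='1' (no match yet)
Bit 6: prefix='10' -> emit 'i', reset
Bit 7: prefix='0' (no match yet)
Bit 8: prefix='01' -> emit 'j', reset
Bit 9: prefix='0' (no match yet)
Bit 10: prefix='00' (no match yet)
Bit 11: prefix='001' -> emit 'c', reset
Bit 12: prefix='0' (no match yet)
Bit 13: prefix='00' (no match yet)
Bit 14: prefix='000' -> emit 'g', reset
Bit 15: prefix='0' (no match yet)
Bit 16: prefix='00' (no match yet)
Bit 17: prefix='001' -> emit 'c', reset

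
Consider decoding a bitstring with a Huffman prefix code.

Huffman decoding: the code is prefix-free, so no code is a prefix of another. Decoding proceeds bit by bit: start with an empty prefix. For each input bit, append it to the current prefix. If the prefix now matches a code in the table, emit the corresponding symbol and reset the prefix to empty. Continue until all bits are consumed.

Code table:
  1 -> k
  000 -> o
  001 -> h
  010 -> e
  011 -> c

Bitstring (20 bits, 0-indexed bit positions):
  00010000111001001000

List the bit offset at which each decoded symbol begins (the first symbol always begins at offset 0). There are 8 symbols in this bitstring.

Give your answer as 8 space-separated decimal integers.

Bit 0: prefix='0' (no match yet)
Bit 1: prefix='00' (no match yet)
Bit 2: prefix='000' -> emit 'o', reset
Bit 3: prefix='1' -> emit 'k', reset
Bit 4: prefix='0' (no match yet)
Bit 5: prefix='00' (no match yet)
Bit 6: prefix='000' -> emit 'o', reset
Bit 7: prefix='0' (no match yet)
Bit 8: prefix='01' (no match yet)
Bit 9: prefix='011' -> emit 'c', reset
Bit 10: prefix='1' -> emit 'k', reset
Bit 11: prefix='0' (no match yet)
Bit 12: prefix='00' (no match yet)
Bit 13: prefix='001' -> emit 'h', reset
Bit 14: prefix='0' (no match yet)
Bit 15: prefix='00' (no match yet)
Bit 16: prefix='001' -> emit 'h', reset
Bit 17: prefix='0' (no match yet)
Bit 18: prefix='00' (no match yet)
Bit 19: prefix='000' -> emit 'o', reset

Answer: 0 3 4 7 10 11 14 17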